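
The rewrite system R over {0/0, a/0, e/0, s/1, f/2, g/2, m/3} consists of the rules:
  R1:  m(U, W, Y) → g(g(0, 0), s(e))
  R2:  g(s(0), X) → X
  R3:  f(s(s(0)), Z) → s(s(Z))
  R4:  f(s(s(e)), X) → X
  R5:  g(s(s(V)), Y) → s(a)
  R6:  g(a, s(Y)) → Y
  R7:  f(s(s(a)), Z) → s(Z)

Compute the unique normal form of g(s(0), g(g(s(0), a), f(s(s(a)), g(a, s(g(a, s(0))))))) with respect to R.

0

1. g(s(0), g(g(s(0), a), f(s(s(a)), g(a, s(g(a, s(0)))))))  →  g(g(s(0), a), f(s(s(a)), g(a, s(g(a, s(0))))))   [R2 at ε]
2. g(g(s(0), a), f(s(s(a)), g(a, s(g(a, s(0))))))  →  g(a, f(s(s(a)), g(a, s(g(a, s(0))))))   [R2 at 1]
3. g(a, f(s(s(a)), g(a, s(g(a, s(0))))))  →  g(a, s(g(a, s(g(a, s(0))))))   [R7 at 2]
4. g(a, s(g(a, s(g(a, s(0))))))  →  g(a, s(g(a, s(0))))   [R6 at ε]
5. g(a, s(g(a, s(0))))  →  g(a, s(0))   [R6 at ε]
6. g(a, s(0))  →  0   [R6 at ε]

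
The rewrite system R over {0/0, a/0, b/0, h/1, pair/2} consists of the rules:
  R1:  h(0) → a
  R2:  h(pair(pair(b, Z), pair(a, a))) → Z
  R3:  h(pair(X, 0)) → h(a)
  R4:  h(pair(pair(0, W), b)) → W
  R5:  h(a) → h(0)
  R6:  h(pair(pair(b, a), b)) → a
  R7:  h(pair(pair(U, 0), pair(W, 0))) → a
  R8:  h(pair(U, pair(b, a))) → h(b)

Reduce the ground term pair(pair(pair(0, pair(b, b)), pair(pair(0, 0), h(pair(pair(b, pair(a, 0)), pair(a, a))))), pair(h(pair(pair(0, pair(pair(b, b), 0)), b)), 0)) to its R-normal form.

pair(pair(pair(0, pair(b, b)), pair(pair(0, 0), pair(a, 0))), pair(pair(pair(b, b), 0), 0))

1. pair(pair(pair(0, pair(b, b)), pair(pair(0, 0), h(pair(pair(b, pair(a, 0)), pair(a, a))))), pair(h(pair(pair(0, pair(pair(b, b), 0)), b)), 0))  →  pair(pair(pair(0, pair(b, b)), pair(pair(0, 0), pair(a, 0))), pair(h(pair(pair(0, pair(pair(b, b), 0)), b)), 0))   [R2 at 1.2.2]
2. pair(pair(pair(0, pair(b, b)), pair(pair(0, 0), pair(a, 0))), pair(h(pair(pair(0, pair(pair(b, b), 0)), b)), 0))  →  pair(pair(pair(0, pair(b, b)), pair(pair(0, 0), pair(a, 0))), pair(pair(pair(b, b), 0), 0))   [R4 at 2.1]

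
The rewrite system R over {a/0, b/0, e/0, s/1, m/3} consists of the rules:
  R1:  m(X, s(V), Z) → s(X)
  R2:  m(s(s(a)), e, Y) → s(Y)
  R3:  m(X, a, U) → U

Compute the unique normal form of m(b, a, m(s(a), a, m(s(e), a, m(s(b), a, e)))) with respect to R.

1. m(b, a, m(s(a), a, m(s(e), a, m(s(b), a, e))))  →  m(s(a), a, m(s(e), a, m(s(b), a, e)))   [R3 at ε]
2. m(s(a), a, m(s(e), a, m(s(b), a, e)))  →  m(s(e), a, m(s(b), a, e))   [R3 at ε]
3. m(s(e), a, m(s(b), a, e))  →  m(s(b), a, e)   [R3 at ε]
4. m(s(b), a, e)  →  e   [R3 at ε]

e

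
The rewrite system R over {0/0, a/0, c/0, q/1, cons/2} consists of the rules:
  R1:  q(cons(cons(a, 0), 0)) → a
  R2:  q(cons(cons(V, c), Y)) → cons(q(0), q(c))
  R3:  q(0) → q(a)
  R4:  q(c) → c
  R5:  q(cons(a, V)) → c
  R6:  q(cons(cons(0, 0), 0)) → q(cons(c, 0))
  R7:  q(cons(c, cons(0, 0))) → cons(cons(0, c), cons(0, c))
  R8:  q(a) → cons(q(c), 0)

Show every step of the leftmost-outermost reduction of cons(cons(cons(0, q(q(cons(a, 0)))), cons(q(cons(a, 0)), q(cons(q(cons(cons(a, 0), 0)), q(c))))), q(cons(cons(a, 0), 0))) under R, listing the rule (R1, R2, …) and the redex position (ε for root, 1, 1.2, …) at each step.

cons(cons(cons(0, c), cons(c, c)), a)

1. cons(cons(cons(0, q(q(cons(a, 0)))), cons(q(cons(a, 0)), q(cons(q(cons(cons(a, 0), 0)), q(c))))), q(cons(cons(a, 0), 0)))  →  cons(cons(cons(0, q(c)), cons(q(cons(a, 0)), q(cons(q(cons(cons(a, 0), 0)), q(c))))), q(cons(cons(a, 0), 0)))   [R5 at 1.1.2.1]
2. cons(cons(cons(0, q(c)), cons(q(cons(a, 0)), q(cons(q(cons(cons(a, 0), 0)), q(c))))), q(cons(cons(a, 0), 0)))  →  cons(cons(cons(0, c), cons(q(cons(a, 0)), q(cons(q(cons(cons(a, 0), 0)), q(c))))), q(cons(cons(a, 0), 0)))   [R4 at 1.1.2]
3. cons(cons(cons(0, c), cons(q(cons(a, 0)), q(cons(q(cons(cons(a, 0), 0)), q(c))))), q(cons(cons(a, 0), 0)))  →  cons(cons(cons(0, c), cons(c, q(cons(q(cons(cons(a, 0), 0)), q(c))))), q(cons(cons(a, 0), 0)))   [R5 at 1.2.1]
4. cons(cons(cons(0, c), cons(c, q(cons(q(cons(cons(a, 0), 0)), q(c))))), q(cons(cons(a, 0), 0)))  →  cons(cons(cons(0, c), cons(c, q(cons(a, q(c))))), q(cons(cons(a, 0), 0)))   [R1 at 1.2.2.1.1]
5. cons(cons(cons(0, c), cons(c, q(cons(a, q(c))))), q(cons(cons(a, 0), 0)))  →  cons(cons(cons(0, c), cons(c, c)), q(cons(cons(a, 0), 0)))   [R5 at 1.2.2]
6. cons(cons(cons(0, c), cons(c, c)), q(cons(cons(a, 0), 0)))  →  cons(cons(cons(0, c), cons(c, c)), a)   [R1 at 2]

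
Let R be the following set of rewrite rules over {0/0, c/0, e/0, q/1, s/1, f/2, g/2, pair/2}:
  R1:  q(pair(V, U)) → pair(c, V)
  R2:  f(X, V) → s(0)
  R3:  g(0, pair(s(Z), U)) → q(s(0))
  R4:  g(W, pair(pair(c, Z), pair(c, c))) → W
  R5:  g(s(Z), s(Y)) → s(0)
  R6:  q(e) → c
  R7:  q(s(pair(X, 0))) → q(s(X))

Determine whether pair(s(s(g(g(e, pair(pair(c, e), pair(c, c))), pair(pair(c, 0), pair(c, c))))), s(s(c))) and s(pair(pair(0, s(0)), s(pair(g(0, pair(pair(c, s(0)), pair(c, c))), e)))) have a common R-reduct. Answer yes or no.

Reduce t₁ = pair(s(s(g(g(e, pair(pair(c, e), pair(c, c))), pair(pair(c, 0), pair(c, c))))), s(s(c))):
1. pair(s(s(g(g(e, pair(pair(c, e), pair(c, c))), pair(pair(c, 0), pair(c, c))))), s(s(c)))  →  pair(s(s(g(e, pair(pair(c, e), pair(c, c))))), s(s(c)))   [R4 at 1.1.1]
2. pair(s(s(g(e, pair(pair(c, e), pair(c, c))))), s(s(c)))  →  pair(s(s(e)), s(s(c)))   [R4 at 1.1.1]

Reduce t₂ = s(pair(pair(0, s(0)), s(pair(g(0, pair(pair(c, s(0)), pair(c, c))), e)))):
1. s(pair(pair(0, s(0)), s(pair(g(0, pair(pair(c, s(0)), pair(c, c))), e))))  →  s(pair(pair(0, s(0)), s(pair(0, e))))   [R4 at 1.2.1.1]

no — NF(t₁) = pair(s(s(e)), s(s(c))), NF(t₂) = s(pair(pair(0, s(0)), s(pair(0, e))))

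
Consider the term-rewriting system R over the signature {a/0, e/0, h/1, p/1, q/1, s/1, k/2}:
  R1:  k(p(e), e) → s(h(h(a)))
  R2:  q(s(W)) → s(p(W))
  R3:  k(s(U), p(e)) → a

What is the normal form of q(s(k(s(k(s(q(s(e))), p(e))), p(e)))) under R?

s(p(a))

1. q(s(k(s(k(s(q(s(e))), p(e))), p(e))))  →  s(p(k(s(k(s(q(s(e))), p(e))), p(e))))   [R2 at ε]
2. s(p(k(s(k(s(q(s(e))), p(e))), p(e))))  →  s(p(a))   [R3 at 1.1]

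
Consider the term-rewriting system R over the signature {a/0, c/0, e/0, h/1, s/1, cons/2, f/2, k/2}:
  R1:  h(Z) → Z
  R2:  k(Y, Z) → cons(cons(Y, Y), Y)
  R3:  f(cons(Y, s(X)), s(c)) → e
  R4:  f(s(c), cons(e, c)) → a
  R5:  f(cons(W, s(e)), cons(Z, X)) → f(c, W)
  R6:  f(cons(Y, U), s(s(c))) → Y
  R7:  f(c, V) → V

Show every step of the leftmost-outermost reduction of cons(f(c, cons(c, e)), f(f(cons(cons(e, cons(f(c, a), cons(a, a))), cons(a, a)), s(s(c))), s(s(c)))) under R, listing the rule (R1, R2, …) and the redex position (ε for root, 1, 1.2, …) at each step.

cons(cons(c, e), e)

1. cons(f(c, cons(c, e)), f(f(cons(cons(e, cons(f(c, a), cons(a, a))), cons(a, a)), s(s(c))), s(s(c))))  →  cons(cons(c, e), f(f(cons(cons(e, cons(f(c, a), cons(a, a))), cons(a, a)), s(s(c))), s(s(c))))   [R7 at 1]
2. cons(cons(c, e), f(f(cons(cons(e, cons(f(c, a), cons(a, a))), cons(a, a)), s(s(c))), s(s(c))))  →  cons(cons(c, e), f(cons(e, cons(f(c, a), cons(a, a))), s(s(c))))   [R6 at 2.1]
3. cons(cons(c, e), f(cons(e, cons(f(c, a), cons(a, a))), s(s(c))))  →  cons(cons(c, e), e)   [R6 at 2]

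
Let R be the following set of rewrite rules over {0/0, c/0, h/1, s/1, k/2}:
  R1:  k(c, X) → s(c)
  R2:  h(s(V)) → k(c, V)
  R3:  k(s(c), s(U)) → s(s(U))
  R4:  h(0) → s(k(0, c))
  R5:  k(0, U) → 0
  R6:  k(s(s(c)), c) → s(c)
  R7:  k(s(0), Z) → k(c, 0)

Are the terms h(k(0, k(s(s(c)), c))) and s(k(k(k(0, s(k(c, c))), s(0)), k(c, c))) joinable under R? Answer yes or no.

yes — NF(t₁) = s(0), NF(t₂) = s(0)

Reduce t₁ = h(k(0, k(s(s(c)), c))):
1. h(k(0, k(s(s(c)), c)))  →  h(0)   [R5 at 1]
2. h(0)  →  s(k(0, c))   [R4 at ε]
3. s(k(0, c))  →  s(0)   [R5 at 1]

Reduce t₂ = s(k(k(k(0, s(k(c, c))), s(0)), k(c, c))):
1. s(k(k(k(0, s(k(c, c))), s(0)), k(c, c)))  →  s(k(k(0, s(0)), k(c, c)))   [R5 at 1.1.1]
2. s(k(k(0, s(0)), k(c, c)))  →  s(k(0, k(c, c)))   [R5 at 1.1]
3. s(k(0, k(c, c)))  →  s(0)   [R5 at 1]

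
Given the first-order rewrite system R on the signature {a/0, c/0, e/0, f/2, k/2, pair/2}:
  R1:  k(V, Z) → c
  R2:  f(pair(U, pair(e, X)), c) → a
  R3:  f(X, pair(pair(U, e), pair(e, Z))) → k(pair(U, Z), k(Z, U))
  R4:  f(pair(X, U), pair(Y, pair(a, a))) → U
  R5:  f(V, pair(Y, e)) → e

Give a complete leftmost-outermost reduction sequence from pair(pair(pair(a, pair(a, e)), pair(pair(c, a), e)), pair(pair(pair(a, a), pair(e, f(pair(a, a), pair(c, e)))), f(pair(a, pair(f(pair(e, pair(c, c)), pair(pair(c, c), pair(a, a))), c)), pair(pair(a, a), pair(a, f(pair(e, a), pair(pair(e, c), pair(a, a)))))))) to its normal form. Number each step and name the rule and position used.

1. pair(pair(pair(a, pair(a, e)), pair(pair(c, a), e)), pair(pair(pair(a, a), pair(e, f(pair(a, a), pair(c, e)))), f(pair(a, pair(f(pair(e, pair(c, c)), pair(pair(c, c), pair(a, a))), c)), pair(pair(a, a), pair(a, f(pair(e, a), pair(pair(e, c), pair(a, a))))))))  →  pair(pair(pair(a, pair(a, e)), pair(pair(c, a), e)), pair(pair(pair(a, a), pair(e, e)), f(pair(a, pair(f(pair(e, pair(c, c)), pair(pair(c, c), pair(a, a))), c)), pair(pair(a, a), pair(a, f(pair(e, a), pair(pair(e, c), pair(a, a))))))))   [R5 at 2.1.2.2]
2. pair(pair(pair(a, pair(a, e)), pair(pair(c, a), e)), pair(pair(pair(a, a), pair(e, e)), f(pair(a, pair(f(pair(e, pair(c, c)), pair(pair(c, c), pair(a, a))), c)), pair(pair(a, a), pair(a, f(pair(e, a), pair(pair(e, c), pair(a, a))))))))  →  pair(pair(pair(a, pair(a, e)), pair(pair(c, a), e)), pair(pair(pair(a, a), pair(e, e)), f(pair(a, pair(pair(c, c), c)), pair(pair(a, a), pair(a, f(pair(e, a), pair(pair(e, c), pair(a, a))))))))   [R4 at 2.2.1.2.1]
3. pair(pair(pair(a, pair(a, e)), pair(pair(c, a), e)), pair(pair(pair(a, a), pair(e, e)), f(pair(a, pair(pair(c, c), c)), pair(pair(a, a), pair(a, f(pair(e, a), pair(pair(e, c), pair(a, a))))))))  →  pair(pair(pair(a, pair(a, e)), pair(pair(c, a), e)), pair(pair(pair(a, a), pair(e, e)), f(pair(a, pair(pair(c, c), c)), pair(pair(a, a), pair(a, a)))))   [R4 at 2.2.2.2.2]
4. pair(pair(pair(a, pair(a, e)), pair(pair(c, a), e)), pair(pair(pair(a, a), pair(e, e)), f(pair(a, pair(pair(c, c), c)), pair(pair(a, a), pair(a, a)))))  →  pair(pair(pair(a, pair(a, e)), pair(pair(c, a), e)), pair(pair(pair(a, a), pair(e, e)), pair(pair(c, c), c)))   [R4 at 2.2]

pair(pair(pair(a, pair(a, e)), pair(pair(c, a), e)), pair(pair(pair(a, a), pair(e, e)), pair(pair(c, c), c)))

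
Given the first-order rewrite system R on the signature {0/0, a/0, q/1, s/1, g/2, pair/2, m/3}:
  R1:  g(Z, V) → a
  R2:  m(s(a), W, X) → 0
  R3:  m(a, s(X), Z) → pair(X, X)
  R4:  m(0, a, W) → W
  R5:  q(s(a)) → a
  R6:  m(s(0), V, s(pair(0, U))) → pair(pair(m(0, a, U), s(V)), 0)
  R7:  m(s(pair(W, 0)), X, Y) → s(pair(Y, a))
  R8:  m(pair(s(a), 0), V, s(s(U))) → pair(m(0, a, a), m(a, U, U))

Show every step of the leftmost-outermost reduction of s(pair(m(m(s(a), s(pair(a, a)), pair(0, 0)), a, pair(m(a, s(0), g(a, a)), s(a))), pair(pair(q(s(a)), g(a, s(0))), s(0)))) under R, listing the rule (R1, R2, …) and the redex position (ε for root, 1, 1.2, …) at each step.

1. s(pair(m(m(s(a), s(pair(a, a)), pair(0, 0)), a, pair(m(a, s(0), g(a, a)), s(a))), pair(pair(q(s(a)), g(a, s(0))), s(0))))  →  s(pair(m(0, a, pair(m(a, s(0), g(a, a)), s(a))), pair(pair(q(s(a)), g(a, s(0))), s(0))))   [R2 at 1.1.1]
2. s(pair(m(0, a, pair(m(a, s(0), g(a, a)), s(a))), pair(pair(q(s(a)), g(a, s(0))), s(0))))  →  s(pair(pair(m(a, s(0), g(a, a)), s(a)), pair(pair(q(s(a)), g(a, s(0))), s(0))))   [R4 at 1.1]
3. s(pair(pair(m(a, s(0), g(a, a)), s(a)), pair(pair(q(s(a)), g(a, s(0))), s(0))))  →  s(pair(pair(pair(0, 0), s(a)), pair(pair(q(s(a)), g(a, s(0))), s(0))))   [R3 at 1.1.1]
4. s(pair(pair(pair(0, 0), s(a)), pair(pair(q(s(a)), g(a, s(0))), s(0))))  →  s(pair(pair(pair(0, 0), s(a)), pair(pair(a, g(a, s(0))), s(0))))   [R5 at 1.2.1.1]
5. s(pair(pair(pair(0, 0), s(a)), pair(pair(a, g(a, s(0))), s(0))))  →  s(pair(pair(pair(0, 0), s(a)), pair(pair(a, a), s(0))))   [R1 at 1.2.1.2]

s(pair(pair(pair(0, 0), s(a)), pair(pair(a, a), s(0))))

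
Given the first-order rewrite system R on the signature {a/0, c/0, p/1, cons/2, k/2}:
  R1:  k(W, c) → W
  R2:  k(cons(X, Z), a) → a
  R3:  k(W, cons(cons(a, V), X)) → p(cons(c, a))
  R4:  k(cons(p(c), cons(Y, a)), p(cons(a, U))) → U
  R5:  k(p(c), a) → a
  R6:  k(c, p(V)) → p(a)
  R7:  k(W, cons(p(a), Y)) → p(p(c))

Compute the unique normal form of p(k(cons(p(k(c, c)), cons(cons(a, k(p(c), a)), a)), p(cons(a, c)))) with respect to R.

1. p(k(cons(p(k(c, c)), cons(cons(a, k(p(c), a)), a)), p(cons(a, c))))  →  p(k(cons(p(c), cons(cons(a, k(p(c), a)), a)), p(cons(a, c))))   [R1 at 1.1.1.1]
2. p(k(cons(p(c), cons(cons(a, k(p(c), a)), a)), p(cons(a, c))))  →  p(c)   [R4 at 1]

p(c)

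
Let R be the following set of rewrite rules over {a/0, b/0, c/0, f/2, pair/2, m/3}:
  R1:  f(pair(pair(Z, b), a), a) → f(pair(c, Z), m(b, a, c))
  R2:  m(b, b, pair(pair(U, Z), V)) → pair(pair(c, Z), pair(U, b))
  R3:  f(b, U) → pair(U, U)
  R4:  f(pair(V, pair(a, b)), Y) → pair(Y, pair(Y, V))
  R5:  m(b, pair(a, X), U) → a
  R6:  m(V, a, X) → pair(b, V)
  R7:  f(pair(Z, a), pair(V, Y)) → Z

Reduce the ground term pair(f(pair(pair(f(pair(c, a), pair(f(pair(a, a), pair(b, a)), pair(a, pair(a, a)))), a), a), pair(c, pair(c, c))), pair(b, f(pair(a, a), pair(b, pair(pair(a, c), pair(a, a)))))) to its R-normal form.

1. pair(f(pair(pair(f(pair(c, a), pair(f(pair(a, a), pair(b, a)), pair(a, pair(a, a)))), a), a), pair(c, pair(c, c))), pair(b, f(pair(a, a), pair(b, pair(pair(a, c), pair(a, a))))))  →  pair(pair(f(pair(c, a), pair(f(pair(a, a), pair(b, a)), pair(a, pair(a, a)))), a), pair(b, f(pair(a, a), pair(b, pair(pair(a, c), pair(a, a))))))   [R7 at 1]
2. pair(pair(f(pair(c, a), pair(f(pair(a, a), pair(b, a)), pair(a, pair(a, a)))), a), pair(b, f(pair(a, a), pair(b, pair(pair(a, c), pair(a, a))))))  →  pair(pair(c, a), pair(b, f(pair(a, a), pair(b, pair(pair(a, c), pair(a, a))))))   [R7 at 1.1]
3. pair(pair(c, a), pair(b, f(pair(a, a), pair(b, pair(pair(a, c), pair(a, a))))))  →  pair(pair(c, a), pair(b, a))   [R7 at 2.2]

pair(pair(c, a), pair(b, a))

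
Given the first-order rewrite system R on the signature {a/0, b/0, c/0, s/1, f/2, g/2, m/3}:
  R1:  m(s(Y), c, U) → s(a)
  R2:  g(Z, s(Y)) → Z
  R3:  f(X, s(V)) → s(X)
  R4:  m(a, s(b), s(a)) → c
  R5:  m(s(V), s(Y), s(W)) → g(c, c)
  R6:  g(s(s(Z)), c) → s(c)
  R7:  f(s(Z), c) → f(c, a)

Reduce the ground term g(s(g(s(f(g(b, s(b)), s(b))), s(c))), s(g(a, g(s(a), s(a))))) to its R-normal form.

s(s(s(b)))

1. g(s(g(s(f(g(b, s(b)), s(b))), s(c))), s(g(a, g(s(a), s(a)))))  →  s(g(s(f(g(b, s(b)), s(b))), s(c)))   [R2 at ε]
2. s(g(s(f(g(b, s(b)), s(b))), s(c)))  →  s(s(f(g(b, s(b)), s(b))))   [R2 at 1]
3. s(s(f(g(b, s(b)), s(b))))  →  s(s(s(g(b, s(b)))))   [R3 at 1.1]
4. s(s(s(g(b, s(b)))))  →  s(s(s(b)))   [R2 at 1.1.1]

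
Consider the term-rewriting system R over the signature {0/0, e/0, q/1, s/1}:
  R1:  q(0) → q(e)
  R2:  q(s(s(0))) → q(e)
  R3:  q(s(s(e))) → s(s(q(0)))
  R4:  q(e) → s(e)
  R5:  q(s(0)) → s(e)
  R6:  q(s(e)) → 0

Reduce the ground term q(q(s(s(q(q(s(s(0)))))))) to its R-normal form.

1. q(q(s(s(q(q(s(s(0))))))))  →  q(q(s(s(q(q(e))))))   [R2 at 1.1.1.1.1]
2. q(q(s(s(q(q(e))))))  →  q(q(s(s(q(s(e))))))   [R4 at 1.1.1.1.1]
3. q(q(s(s(q(s(e))))))  →  q(q(s(s(0))))   [R6 at 1.1.1.1]
4. q(q(s(s(0))))  →  q(q(e))   [R2 at 1]
5. q(q(e))  →  q(s(e))   [R4 at 1]
6. q(s(e))  →  0   [R6 at ε]

0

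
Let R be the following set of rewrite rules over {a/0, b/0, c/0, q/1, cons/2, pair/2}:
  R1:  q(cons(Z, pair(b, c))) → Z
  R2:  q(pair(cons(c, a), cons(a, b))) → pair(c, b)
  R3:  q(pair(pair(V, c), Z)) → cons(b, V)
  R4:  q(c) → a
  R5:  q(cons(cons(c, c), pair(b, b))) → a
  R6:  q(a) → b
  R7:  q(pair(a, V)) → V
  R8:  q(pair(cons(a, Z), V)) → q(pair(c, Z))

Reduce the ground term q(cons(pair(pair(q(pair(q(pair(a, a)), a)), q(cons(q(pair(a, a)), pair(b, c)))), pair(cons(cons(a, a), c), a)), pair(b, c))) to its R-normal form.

pair(pair(a, a), pair(cons(cons(a, a), c), a))

1. q(cons(pair(pair(q(pair(q(pair(a, a)), a)), q(cons(q(pair(a, a)), pair(b, c)))), pair(cons(cons(a, a), c), a)), pair(b, c)))  →  pair(pair(q(pair(q(pair(a, a)), a)), q(cons(q(pair(a, a)), pair(b, c)))), pair(cons(cons(a, a), c), a))   [R1 at ε]
2. pair(pair(q(pair(q(pair(a, a)), a)), q(cons(q(pair(a, a)), pair(b, c)))), pair(cons(cons(a, a), c), a))  →  pair(pair(q(pair(a, a)), q(cons(q(pair(a, a)), pair(b, c)))), pair(cons(cons(a, a), c), a))   [R7 at 1.1.1.1]
3. pair(pair(q(pair(a, a)), q(cons(q(pair(a, a)), pair(b, c)))), pair(cons(cons(a, a), c), a))  →  pair(pair(a, q(cons(q(pair(a, a)), pair(b, c)))), pair(cons(cons(a, a), c), a))   [R7 at 1.1]
4. pair(pair(a, q(cons(q(pair(a, a)), pair(b, c)))), pair(cons(cons(a, a), c), a))  →  pair(pair(a, q(pair(a, a))), pair(cons(cons(a, a), c), a))   [R1 at 1.2]
5. pair(pair(a, q(pair(a, a))), pair(cons(cons(a, a), c), a))  →  pair(pair(a, a), pair(cons(cons(a, a), c), a))   [R7 at 1.2]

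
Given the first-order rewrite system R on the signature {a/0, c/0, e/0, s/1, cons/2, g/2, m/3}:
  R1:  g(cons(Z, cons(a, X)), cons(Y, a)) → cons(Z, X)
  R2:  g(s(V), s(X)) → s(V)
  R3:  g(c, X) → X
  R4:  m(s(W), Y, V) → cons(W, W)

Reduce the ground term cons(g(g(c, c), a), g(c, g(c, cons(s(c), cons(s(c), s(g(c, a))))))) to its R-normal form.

cons(a, cons(s(c), cons(s(c), s(a))))

1. cons(g(g(c, c), a), g(c, g(c, cons(s(c), cons(s(c), s(g(c, a)))))))  →  cons(g(c, a), g(c, g(c, cons(s(c), cons(s(c), s(g(c, a)))))))   [R3 at 1.1]
2. cons(g(c, a), g(c, g(c, cons(s(c), cons(s(c), s(g(c, a)))))))  →  cons(a, g(c, g(c, cons(s(c), cons(s(c), s(g(c, a)))))))   [R3 at 1]
3. cons(a, g(c, g(c, cons(s(c), cons(s(c), s(g(c, a)))))))  →  cons(a, g(c, cons(s(c), cons(s(c), s(g(c, a))))))   [R3 at 2]
4. cons(a, g(c, cons(s(c), cons(s(c), s(g(c, a))))))  →  cons(a, cons(s(c), cons(s(c), s(g(c, a)))))   [R3 at 2]
5. cons(a, cons(s(c), cons(s(c), s(g(c, a)))))  →  cons(a, cons(s(c), cons(s(c), s(a))))   [R3 at 2.2.2.1]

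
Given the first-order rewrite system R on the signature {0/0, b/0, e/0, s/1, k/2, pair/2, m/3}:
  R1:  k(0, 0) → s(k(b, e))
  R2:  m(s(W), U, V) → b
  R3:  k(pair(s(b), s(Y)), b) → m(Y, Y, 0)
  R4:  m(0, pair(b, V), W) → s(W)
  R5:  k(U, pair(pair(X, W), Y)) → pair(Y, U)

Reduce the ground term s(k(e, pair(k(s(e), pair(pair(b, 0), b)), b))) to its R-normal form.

s(pair(b, e))

1. s(k(e, pair(k(s(e), pair(pair(b, 0), b)), b)))  →  s(k(e, pair(pair(b, s(e)), b)))   [R5 at 1.2.1]
2. s(k(e, pair(pair(b, s(e)), b)))  →  s(pair(b, e))   [R5 at 1]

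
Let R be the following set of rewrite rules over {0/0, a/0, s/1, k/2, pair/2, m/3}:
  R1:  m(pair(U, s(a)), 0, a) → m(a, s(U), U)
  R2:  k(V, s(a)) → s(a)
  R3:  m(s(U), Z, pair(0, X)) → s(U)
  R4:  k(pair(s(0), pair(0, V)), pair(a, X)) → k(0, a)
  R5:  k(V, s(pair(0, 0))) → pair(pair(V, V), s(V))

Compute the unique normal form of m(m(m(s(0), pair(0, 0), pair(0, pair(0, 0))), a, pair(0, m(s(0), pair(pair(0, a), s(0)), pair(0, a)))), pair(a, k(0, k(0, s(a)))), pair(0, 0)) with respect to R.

1. m(m(m(s(0), pair(0, 0), pair(0, pair(0, 0))), a, pair(0, m(s(0), pair(pair(0, a), s(0)), pair(0, a)))), pair(a, k(0, k(0, s(a)))), pair(0, 0))  →  m(m(s(0), a, pair(0, m(s(0), pair(pair(0, a), s(0)), pair(0, a)))), pair(a, k(0, k(0, s(a)))), pair(0, 0))   [R3 at 1.1]
2. m(m(s(0), a, pair(0, m(s(0), pair(pair(0, a), s(0)), pair(0, a)))), pair(a, k(0, k(0, s(a)))), pair(0, 0))  →  m(s(0), pair(a, k(0, k(0, s(a)))), pair(0, 0))   [R3 at 1]
3. m(s(0), pair(a, k(0, k(0, s(a)))), pair(0, 0))  →  s(0)   [R3 at ε]

s(0)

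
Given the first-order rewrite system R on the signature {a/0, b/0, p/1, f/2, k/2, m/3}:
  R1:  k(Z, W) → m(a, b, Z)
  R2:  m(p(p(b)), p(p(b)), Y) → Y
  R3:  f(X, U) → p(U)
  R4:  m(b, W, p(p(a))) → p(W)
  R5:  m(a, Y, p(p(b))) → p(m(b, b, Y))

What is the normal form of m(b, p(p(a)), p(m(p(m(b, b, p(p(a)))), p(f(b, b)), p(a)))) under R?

p(p(p(a)))

1. m(b, p(p(a)), p(m(p(m(b, b, p(p(a)))), p(f(b, b)), p(a))))  →  m(b, p(p(a)), p(m(p(p(b)), p(f(b, b)), p(a))))   [R4 at 3.1.1.1]
2. m(b, p(p(a)), p(m(p(p(b)), p(f(b, b)), p(a))))  →  m(b, p(p(a)), p(m(p(p(b)), p(p(b)), p(a))))   [R3 at 3.1.2.1]
3. m(b, p(p(a)), p(m(p(p(b)), p(p(b)), p(a))))  →  m(b, p(p(a)), p(p(a)))   [R2 at 3.1]
4. m(b, p(p(a)), p(p(a)))  →  p(p(p(a)))   [R4 at ε]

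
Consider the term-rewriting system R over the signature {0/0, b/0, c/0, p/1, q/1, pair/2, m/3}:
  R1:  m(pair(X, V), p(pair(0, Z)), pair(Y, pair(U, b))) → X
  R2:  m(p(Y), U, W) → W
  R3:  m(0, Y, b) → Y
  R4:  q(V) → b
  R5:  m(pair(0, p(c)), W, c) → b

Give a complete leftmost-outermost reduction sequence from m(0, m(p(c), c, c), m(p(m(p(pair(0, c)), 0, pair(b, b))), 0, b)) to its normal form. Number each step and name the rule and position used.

c

1. m(0, m(p(c), c, c), m(p(m(p(pair(0, c)), 0, pair(b, b))), 0, b))  →  m(0, c, m(p(m(p(pair(0, c)), 0, pair(b, b))), 0, b))   [R2 at 2]
2. m(0, c, m(p(m(p(pair(0, c)), 0, pair(b, b))), 0, b))  →  m(0, c, b)   [R2 at 3]
3. m(0, c, b)  →  c   [R3 at ε]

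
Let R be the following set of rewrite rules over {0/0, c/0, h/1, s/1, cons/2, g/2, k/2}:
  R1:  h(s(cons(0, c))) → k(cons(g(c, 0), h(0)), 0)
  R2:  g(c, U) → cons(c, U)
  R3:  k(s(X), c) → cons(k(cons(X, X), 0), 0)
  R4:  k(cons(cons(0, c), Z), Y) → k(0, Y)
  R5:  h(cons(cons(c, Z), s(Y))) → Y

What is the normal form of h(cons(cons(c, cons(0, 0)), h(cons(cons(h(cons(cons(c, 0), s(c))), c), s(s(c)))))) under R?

1. h(cons(cons(c, cons(0, 0)), h(cons(cons(h(cons(cons(c, 0), s(c))), c), s(s(c))))))  →  h(cons(cons(c, cons(0, 0)), h(cons(cons(c, c), s(s(c))))))   [R5 at 1.2.1.1.1]
2. h(cons(cons(c, cons(0, 0)), h(cons(cons(c, c), s(s(c))))))  →  h(cons(cons(c, cons(0, 0)), s(c)))   [R5 at 1.2]
3. h(cons(cons(c, cons(0, 0)), s(c)))  →  c   [R5 at ε]

c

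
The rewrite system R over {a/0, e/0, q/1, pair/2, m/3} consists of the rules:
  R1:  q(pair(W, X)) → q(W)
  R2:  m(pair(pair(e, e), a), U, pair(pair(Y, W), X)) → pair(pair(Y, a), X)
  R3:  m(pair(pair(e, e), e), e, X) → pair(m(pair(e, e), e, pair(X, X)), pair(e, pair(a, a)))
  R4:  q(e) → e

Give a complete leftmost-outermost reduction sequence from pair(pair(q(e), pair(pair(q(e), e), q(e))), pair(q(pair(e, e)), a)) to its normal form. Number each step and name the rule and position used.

1. pair(pair(q(e), pair(pair(q(e), e), q(e))), pair(q(pair(e, e)), a))  →  pair(pair(e, pair(pair(q(e), e), q(e))), pair(q(pair(e, e)), a))   [R4 at 1.1]
2. pair(pair(e, pair(pair(q(e), e), q(e))), pair(q(pair(e, e)), a))  →  pair(pair(e, pair(pair(e, e), q(e))), pair(q(pair(e, e)), a))   [R4 at 1.2.1.1]
3. pair(pair(e, pair(pair(e, e), q(e))), pair(q(pair(e, e)), a))  →  pair(pair(e, pair(pair(e, e), e)), pair(q(pair(e, e)), a))   [R4 at 1.2.2]
4. pair(pair(e, pair(pair(e, e), e)), pair(q(pair(e, e)), a))  →  pair(pair(e, pair(pair(e, e), e)), pair(q(e), a))   [R1 at 2.1]
5. pair(pair(e, pair(pair(e, e), e)), pair(q(e), a))  →  pair(pair(e, pair(pair(e, e), e)), pair(e, a))   [R4 at 2.1]

pair(pair(e, pair(pair(e, e), e)), pair(e, a))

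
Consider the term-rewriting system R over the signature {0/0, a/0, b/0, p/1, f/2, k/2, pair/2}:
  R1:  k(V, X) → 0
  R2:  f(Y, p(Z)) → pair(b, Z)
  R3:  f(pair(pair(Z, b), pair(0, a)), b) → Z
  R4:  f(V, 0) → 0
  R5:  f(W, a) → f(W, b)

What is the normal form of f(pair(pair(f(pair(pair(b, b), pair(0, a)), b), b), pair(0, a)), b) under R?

b

1. f(pair(pair(f(pair(pair(b, b), pair(0, a)), b), b), pair(0, a)), b)  →  f(pair(pair(b, b), pair(0, a)), b)   [R3 at ε]
2. f(pair(pair(b, b), pair(0, a)), b)  →  b   [R3 at ε]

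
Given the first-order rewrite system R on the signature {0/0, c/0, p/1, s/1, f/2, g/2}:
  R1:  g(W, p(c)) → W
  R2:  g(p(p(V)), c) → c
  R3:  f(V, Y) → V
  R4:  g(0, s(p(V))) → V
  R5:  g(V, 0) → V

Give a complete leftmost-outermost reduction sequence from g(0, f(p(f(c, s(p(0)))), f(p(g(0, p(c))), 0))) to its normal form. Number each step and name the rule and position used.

1. g(0, f(p(f(c, s(p(0)))), f(p(g(0, p(c))), 0)))  →  g(0, p(f(c, s(p(0)))))   [R3 at 2]
2. g(0, p(f(c, s(p(0)))))  →  g(0, p(c))   [R3 at 2.1]
3. g(0, p(c))  →  0   [R1 at ε]

0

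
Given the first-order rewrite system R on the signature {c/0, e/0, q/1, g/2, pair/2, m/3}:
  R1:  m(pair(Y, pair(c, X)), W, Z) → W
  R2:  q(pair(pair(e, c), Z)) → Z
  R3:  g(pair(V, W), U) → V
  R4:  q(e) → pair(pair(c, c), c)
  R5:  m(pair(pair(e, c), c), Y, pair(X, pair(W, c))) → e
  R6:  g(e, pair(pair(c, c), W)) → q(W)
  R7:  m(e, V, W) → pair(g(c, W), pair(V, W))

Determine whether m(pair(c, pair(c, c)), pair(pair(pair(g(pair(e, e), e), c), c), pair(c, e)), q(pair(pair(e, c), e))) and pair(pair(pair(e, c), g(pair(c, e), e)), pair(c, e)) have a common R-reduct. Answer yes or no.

Reduce t₁ = m(pair(c, pair(c, c)), pair(pair(pair(g(pair(e, e), e), c), c), pair(c, e)), q(pair(pair(e, c), e))):
1. m(pair(c, pair(c, c)), pair(pair(pair(g(pair(e, e), e), c), c), pair(c, e)), q(pair(pair(e, c), e)))  →  pair(pair(pair(g(pair(e, e), e), c), c), pair(c, e))   [R1 at ε]
2. pair(pair(pair(g(pair(e, e), e), c), c), pair(c, e))  →  pair(pair(pair(e, c), c), pair(c, e))   [R3 at 1.1.1]

Reduce t₂ = pair(pair(pair(e, c), g(pair(c, e), e)), pair(c, e)):
1. pair(pair(pair(e, c), g(pair(c, e), e)), pair(c, e))  →  pair(pair(pair(e, c), c), pair(c, e))   [R3 at 1.2]

yes — NF(t₁) = pair(pair(pair(e, c), c), pair(c, e)), NF(t₂) = pair(pair(pair(e, c), c), pair(c, e))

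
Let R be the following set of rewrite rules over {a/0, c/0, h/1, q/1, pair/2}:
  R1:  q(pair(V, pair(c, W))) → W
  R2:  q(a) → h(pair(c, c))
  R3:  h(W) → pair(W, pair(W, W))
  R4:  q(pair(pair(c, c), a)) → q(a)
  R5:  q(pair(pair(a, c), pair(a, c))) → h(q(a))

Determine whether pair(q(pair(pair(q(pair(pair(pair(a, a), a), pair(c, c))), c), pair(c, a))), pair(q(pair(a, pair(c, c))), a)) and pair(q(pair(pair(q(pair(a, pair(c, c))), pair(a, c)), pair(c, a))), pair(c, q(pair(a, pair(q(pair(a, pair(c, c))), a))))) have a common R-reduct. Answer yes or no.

yes — NF(t₁) = pair(a, pair(c, a)), NF(t₂) = pair(a, pair(c, a))

Reduce t₁ = pair(q(pair(pair(q(pair(pair(pair(a, a), a), pair(c, c))), c), pair(c, a))), pair(q(pair(a, pair(c, c))), a)):
1. pair(q(pair(pair(q(pair(pair(pair(a, a), a), pair(c, c))), c), pair(c, a))), pair(q(pair(a, pair(c, c))), a))  →  pair(a, pair(q(pair(a, pair(c, c))), a))   [R1 at 1]
2. pair(a, pair(q(pair(a, pair(c, c))), a))  →  pair(a, pair(c, a))   [R1 at 2.1]

Reduce t₂ = pair(q(pair(pair(q(pair(a, pair(c, c))), pair(a, c)), pair(c, a))), pair(c, q(pair(a, pair(q(pair(a, pair(c, c))), a))))):
1. pair(q(pair(pair(q(pair(a, pair(c, c))), pair(a, c)), pair(c, a))), pair(c, q(pair(a, pair(q(pair(a, pair(c, c))), a)))))  →  pair(a, pair(c, q(pair(a, pair(q(pair(a, pair(c, c))), a)))))   [R1 at 1]
2. pair(a, pair(c, q(pair(a, pair(q(pair(a, pair(c, c))), a)))))  →  pair(a, pair(c, q(pair(a, pair(c, a)))))   [R1 at 2.2.1.2.1]
3. pair(a, pair(c, q(pair(a, pair(c, a)))))  →  pair(a, pair(c, a))   [R1 at 2.2]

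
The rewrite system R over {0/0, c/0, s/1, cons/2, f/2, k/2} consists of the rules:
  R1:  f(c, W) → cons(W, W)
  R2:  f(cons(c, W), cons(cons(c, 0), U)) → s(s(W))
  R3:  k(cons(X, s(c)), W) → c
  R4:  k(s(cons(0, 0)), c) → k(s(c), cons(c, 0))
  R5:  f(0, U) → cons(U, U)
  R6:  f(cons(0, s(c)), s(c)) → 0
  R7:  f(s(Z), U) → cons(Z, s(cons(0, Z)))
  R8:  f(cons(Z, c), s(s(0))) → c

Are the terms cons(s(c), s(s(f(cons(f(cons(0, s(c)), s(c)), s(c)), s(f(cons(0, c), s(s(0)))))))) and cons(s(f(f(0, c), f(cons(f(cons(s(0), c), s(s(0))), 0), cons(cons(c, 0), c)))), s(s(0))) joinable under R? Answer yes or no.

Reduce t₁ = cons(s(c), s(s(f(cons(f(cons(0, s(c)), s(c)), s(c)), s(f(cons(0, c), s(s(0)))))))):
1. cons(s(c), s(s(f(cons(f(cons(0, s(c)), s(c)), s(c)), s(f(cons(0, c), s(s(0))))))))  →  cons(s(c), s(s(f(cons(0, s(c)), s(f(cons(0, c), s(s(0))))))))   [R6 at 2.1.1.1.1]
2. cons(s(c), s(s(f(cons(0, s(c)), s(f(cons(0, c), s(s(0))))))))  →  cons(s(c), s(s(f(cons(0, s(c)), s(c)))))   [R8 at 2.1.1.2.1]
3. cons(s(c), s(s(f(cons(0, s(c)), s(c)))))  →  cons(s(c), s(s(0)))   [R6 at 2.1.1]

Reduce t₂ = cons(s(f(f(0, c), f(cons(f(cons(s(0), c), s(s(0))), 0), cons(cons(c, 0), c)))), s(s(0))):
1. cons(s(f(f(0, c), f(cons(f(cons(s(0), c), s(s(0))), 0), cons(cons(c, 0), c)))), s(s(0)))  →  cons(s(f(cons(c, c), f(cons(f(cons(s(0), c), s(s(0))), 0), cons(cons(c, 0), c)))), s(s(0)))   [R5 at 1.1.1]
2. cons(s(f(cons(c, c), f(cons(f(cons(s(0), c), s(s(0))), 0), cons(cons(c, 0), c)))), s(s(0)))  →  cons(s(f(cons(c, c), f(cons(c, 0), cons(cons(c, 0), c)))), s(s(0)))   [R8 at 1.1.2.1.1]
3. cons(s(f(cons(c, c), f(cons(c, 0), cons(cons(c, 0), c)))), s(s(0)))  →  cons(s(f(cons(c, c), s(s(0)))), s(s(0)))   [R2 at 1.1.2]
4. cons(s(f(cons(c, c), s(s(0)))), s(s(0)))  →  cons(s(c), s(s(0)))   [R8 at 1.1]

yes — NF(t₁) = cons(s(c), s(s(0))), NF(t₂) = cons(s(c), s(s(0)))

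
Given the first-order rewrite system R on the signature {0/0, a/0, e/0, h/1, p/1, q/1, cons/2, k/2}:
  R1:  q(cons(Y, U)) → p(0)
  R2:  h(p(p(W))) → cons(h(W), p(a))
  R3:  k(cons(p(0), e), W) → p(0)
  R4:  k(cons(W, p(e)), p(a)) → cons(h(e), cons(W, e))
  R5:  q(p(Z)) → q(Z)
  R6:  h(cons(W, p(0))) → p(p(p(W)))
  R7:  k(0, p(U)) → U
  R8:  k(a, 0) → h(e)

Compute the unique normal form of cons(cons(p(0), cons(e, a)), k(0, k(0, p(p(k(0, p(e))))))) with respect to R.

1. cons(cons(p(0), cons(e, a)), k(0, k(0, p(p(k(0, p(e)))))))  →  cons(cons(p(0), cons(e, a)), k(0, p(k(0, p(e)))))   [R7 at 2.2]
2. cons(cons(p(0), cons(e, a)), k(0, p(k(0, p(e)))))  →  cons(cons(p(0), cons(e, a)), k(0, p(e)))   [R7 at 2]
3. cons(cons(p(0), cons(e, a)), k(0, p(e)))  →  cons(cons(p(0), cons(e, a)), e)   [R7 at 2]

cons(cons(p(0), cons(e, a)), e)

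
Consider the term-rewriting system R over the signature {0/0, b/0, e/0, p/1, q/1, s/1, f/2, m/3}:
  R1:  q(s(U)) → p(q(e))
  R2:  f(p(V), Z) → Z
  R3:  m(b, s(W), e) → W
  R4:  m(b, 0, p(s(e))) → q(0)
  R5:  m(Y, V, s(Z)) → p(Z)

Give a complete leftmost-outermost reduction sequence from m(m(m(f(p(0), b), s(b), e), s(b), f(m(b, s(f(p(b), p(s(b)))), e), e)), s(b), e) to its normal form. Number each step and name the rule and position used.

1. m(m(m(f(p(0), b), s(b), e), s(b), f(m(b, s(f(p(b), p(s(b)))), e), e)), s(b), e)  →  m(m(m(b, s(b), e), s(b), f(m(b, s(f(p(b), p(s(b)))), e), e)), s(b), e)   [R2 at 1.1.1]
2. m(m(m(b, s(b), e), s(b), f(m(b, s(f(p(b), p(s(b)))), e), e)), s(b), e)  →  m(m(b, s(b), f(m(b, s(f(p(b), p(s(b)))), e), e)), s(b), e)   [R3 at 1.1]
3. m(m(b, s(b), f(m(b, s(f(p(b), p(s(b)))), e), e)), s(b), e)  →  m(m(b, s(b), f(f(p(b), p(s(b))), e)), s(b), e)   [R3 at 1.3.1]
4. m(m(b, s(b), f(f(p(b), p(s(b))), e)), s(b), e)  →  m(m(b, s(b), f(p(s(b)), e)), s(b), e)   [R2 at 1.3.1]
5. m(m(b, s(b), f(p(s(b)), e)), s(b), e)  →  m(m(b, s(b), e), s(b), e)   [R2 at 1.3]
6. m(m(b, s(b), e), s(b), e)  →  m(b, s(b), e)   [R3 at 1]
7. m(b, s(b), e)  →  b   [R3 at ε]

b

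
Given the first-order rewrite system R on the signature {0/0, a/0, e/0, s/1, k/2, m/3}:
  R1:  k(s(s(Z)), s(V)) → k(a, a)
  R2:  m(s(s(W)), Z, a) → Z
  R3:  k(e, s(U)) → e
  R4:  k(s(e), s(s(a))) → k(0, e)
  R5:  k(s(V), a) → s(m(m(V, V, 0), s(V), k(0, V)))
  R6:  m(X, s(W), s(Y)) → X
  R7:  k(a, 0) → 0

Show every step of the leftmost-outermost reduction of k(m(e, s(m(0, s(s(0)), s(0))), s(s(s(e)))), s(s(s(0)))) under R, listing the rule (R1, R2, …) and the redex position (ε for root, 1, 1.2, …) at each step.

e

1. k(m(e, s(m(0, s(s(0)), s(0))), s(s(s(e)))), s(s(s(0))))  →  k(e, s(s(s(0))))   [R6 at 1]
2. k(e, s(s(s(0))))  →  e   [R3 at ε]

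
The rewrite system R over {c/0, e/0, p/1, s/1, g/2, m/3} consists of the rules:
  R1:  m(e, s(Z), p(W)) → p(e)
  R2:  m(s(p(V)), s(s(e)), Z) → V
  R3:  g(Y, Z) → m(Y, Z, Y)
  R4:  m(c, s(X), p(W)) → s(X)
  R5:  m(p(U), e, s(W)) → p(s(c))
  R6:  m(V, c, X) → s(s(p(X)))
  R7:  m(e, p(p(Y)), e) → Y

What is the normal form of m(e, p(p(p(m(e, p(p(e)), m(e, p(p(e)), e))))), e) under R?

1. m(e, p(p(p(m(e, p(p(e)), m(e, p(p(e)), e))))), e)  →  p(m(e, p(p(e)), m(e, p(p(e)), e)))   [R7 at ε]
2. p(m(e, p(p(e)), m(e, p(p(e)), e)))  →  p(m(e, p(p(e)), e))   [R7 at 1.3]
3. p(m(e, p(p(e)), e))  →  p(e)   [R7 at 1]

p(e)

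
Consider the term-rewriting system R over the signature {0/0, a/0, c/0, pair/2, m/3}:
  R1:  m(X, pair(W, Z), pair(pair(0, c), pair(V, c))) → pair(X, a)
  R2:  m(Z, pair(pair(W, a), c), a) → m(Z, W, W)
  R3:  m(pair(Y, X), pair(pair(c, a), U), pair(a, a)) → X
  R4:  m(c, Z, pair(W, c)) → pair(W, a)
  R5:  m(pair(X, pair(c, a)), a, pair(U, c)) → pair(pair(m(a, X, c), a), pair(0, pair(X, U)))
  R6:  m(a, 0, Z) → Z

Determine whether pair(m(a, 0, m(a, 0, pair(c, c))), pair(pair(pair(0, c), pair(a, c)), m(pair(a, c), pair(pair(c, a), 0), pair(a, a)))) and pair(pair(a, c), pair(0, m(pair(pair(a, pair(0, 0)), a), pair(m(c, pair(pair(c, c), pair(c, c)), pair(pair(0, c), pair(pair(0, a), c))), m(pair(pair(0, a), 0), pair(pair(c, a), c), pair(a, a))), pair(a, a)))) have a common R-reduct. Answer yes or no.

no — NF(t₁) = pair(pair(c, c), pair(pair(pair(0, c), pair(a, c)), c)), NF(t₂) = pair(pair(a, c), pair(0, a))

Reduce t₁ = pair(m(a, 0, m(a, 0, pair(c, c))), pair(pair(pair(0, c), pair(a, c)), m(pair(a, c), pair(pair(c, a), 0), pair(a, a)))):
1. pair(m(a, 0, m(a, 0, pair(c, c))), pair(pair(pair(0, c), pair(a, c)), m(pair(a, c), pair(pair(c, a), 0), pair(a, a))))  →  pair(m(a, 0, pair(c, c)), pair(pair(pair(0, c), pair(a, c)), m(pair(a, c), pair(pair(c, a), 0), pair(a, a))))   [R6 at 1]
2. pair(m(a, 0, pair(c, c)), pair(pair(pair(0, c), pair(a, c)), m(pair(a, c), pair(pair(c, a), 0), pair(a, a))))  →  pair(pair(c, c), pair(pair(pair(0, c), pair(a, c)), m(pair(a, c), pair(pair(c, a), 0), pair(a, a))))   [R6 at 1]
3. pair(pair(c, c), pair(pair(pair(0, c), pair(a, c)), m(pair(a, c), pair(pair(c, a), 0), pair(a, a))))  →  pair(pair(c, c), pair(pair(pair(0, c), pair(a, c)), c))   [R3 at 2.2]

Reduce t₂ = pair(pair(a, c), pair(0, m(pair(pair(a, pair(0, 0)), a), pair(m(c, pair(pair(c, c), pair(c, c)), pair(pair(0, c), pair(pair(0, a), c))), m(pair(pair(0, a), 0), pair(pair(c, a), c), pair(a, a))), pair(a, a)))):
1. pair(pair(a, c), pair(0, m(pair(pair(a, pair(0, 0)), a), pair(m(c, pair(pair(c, c), pair(c, c)), pair(pair(0, c), pair(pair(0, a), c))), m(pair(pair(0, a), 0), pair(pair(c, a), c), pair(a, a))), pair(a, a))))  →  pair(pair(a, c), pair(0, m(pair(pair(a, pair(0, 0)), a), pair(pair(c, a), m(pair(pair(0, a), 0), pair(pair(c, a), c), pair(a, a))), pair(a, a))))   [R1 at 2.2.2.1]
2. pair(pair(a, c), pair(0, m(pair(pair(a, pair(0, 0)), a), pair(pair(c, a), m(pair(pair(0, a), 0), pair(pair(c, a), c), pair(a, a))), pair(a, a))))  →  pair(pair(a, c), pair(0, a))   [R3 at 2.2]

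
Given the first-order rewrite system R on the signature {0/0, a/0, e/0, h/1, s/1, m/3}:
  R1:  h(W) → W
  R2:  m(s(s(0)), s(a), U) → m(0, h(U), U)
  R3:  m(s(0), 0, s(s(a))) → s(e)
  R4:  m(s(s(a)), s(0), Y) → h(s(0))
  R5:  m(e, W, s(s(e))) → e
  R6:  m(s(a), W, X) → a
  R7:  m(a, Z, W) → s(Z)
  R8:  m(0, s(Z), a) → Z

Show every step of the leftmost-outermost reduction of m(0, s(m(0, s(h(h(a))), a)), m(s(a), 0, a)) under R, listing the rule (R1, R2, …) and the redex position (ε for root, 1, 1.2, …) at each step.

a

1. m(0, s(m(0, s(h(h(a))), a)), m(s(a), 0, a))  →  m(0, s(h(h(a))), m(s(a), 0, a))   [R8 at 2.1]
2. m(0, s(h(h(a))), m(s(a), 0, a))  →  m(0, s(h(a)), m(s(a), 0, a))   [R1 at 2.1]
3. m(0, s(h(a)), m(s(a), 0, a))  →  m(0, s(a), m(s(a), 0, a))   [R1 at 2.1]
4. m(0, s(a), m(s(a), 0, a))  →  m(0, s(a), a)   [R6 at 3]
5. m(0, s(a), a)  →  a   [R8 at ε]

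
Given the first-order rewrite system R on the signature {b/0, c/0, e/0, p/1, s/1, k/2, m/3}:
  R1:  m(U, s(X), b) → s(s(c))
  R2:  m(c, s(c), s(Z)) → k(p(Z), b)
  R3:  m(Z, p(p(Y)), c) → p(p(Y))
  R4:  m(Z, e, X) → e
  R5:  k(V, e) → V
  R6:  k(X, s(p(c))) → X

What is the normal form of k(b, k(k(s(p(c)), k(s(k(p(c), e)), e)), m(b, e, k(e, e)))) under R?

1. k(b, k(k(s(p(c)), k(s(k(p(c), e)), e)), m(b, e, k(e, e))))  →  k(b, k(k(s(p(c)), s(k(p(c), e))), m(b, e, k(e, e))))   [R5 at 2.1.2]
2. k(b, k(k(s(p(c)), s(k(p(c), e))), m(b, e, k(e, e))))  →  k(b, k(k(s(p(c)), s(p(c))), m(b, e, k(e, e))))   [R5 at 2.1.2.1]
3. k(b, k(k(s(p(c)), s(p(c))), m(b, e, k(e, e))))  →  k(b, k(s(p(c)), m(b, e, k(e, e))))   [R6 at 2.1]
4. k(b, k(s(p(c)), m(b, e, k(e, e))))  →  k(b, k(s(p(c)), e))   [R4 at 2.2]
5. k(b, k(s(p(c)), e))  →  k(b, s(p(c)))   [R5 at 2]
6. k(b, s(p(c)))  →  b   [R6 at ε]

b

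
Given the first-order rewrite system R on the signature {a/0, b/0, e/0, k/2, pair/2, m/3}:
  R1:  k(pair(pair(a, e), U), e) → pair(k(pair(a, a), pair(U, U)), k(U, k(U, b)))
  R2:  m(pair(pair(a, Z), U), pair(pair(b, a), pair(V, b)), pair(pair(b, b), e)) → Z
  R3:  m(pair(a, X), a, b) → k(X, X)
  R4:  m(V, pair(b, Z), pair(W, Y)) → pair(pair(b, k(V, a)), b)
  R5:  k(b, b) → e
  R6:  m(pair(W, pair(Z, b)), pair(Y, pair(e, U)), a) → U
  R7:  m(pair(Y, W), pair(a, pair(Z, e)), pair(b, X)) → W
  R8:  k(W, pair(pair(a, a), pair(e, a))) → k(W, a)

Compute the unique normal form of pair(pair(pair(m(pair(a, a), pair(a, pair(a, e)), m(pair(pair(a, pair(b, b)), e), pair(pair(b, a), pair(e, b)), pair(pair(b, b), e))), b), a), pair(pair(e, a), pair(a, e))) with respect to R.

1. pair(pair(pair(m(pair(a, a), pair(a, pair(a, e)), m(pair(pair(a, pair(b, b)), e), pair(pair(b, a), pair(e, b)), pair(pair(b, b), e))), b), a), pair(pair(e, a), pair(a, e)))  →  pair(pair(pair(m(pair(a, a), pair(a, pair(a, e)), pair(b, b)), b), a), pair(pair(e, a), pair(a, e)))   [R2 at 1.1.1.3]
2. pair(pair(pair(m(pair(a, a), pair(a, pair(a, e)), pair(b, b)), b), a), pair(pair(e, a), pair(a, e)))  →  pair(pair(pair(a, b), a), pair(pair(e, a), pair(a, e)))   [R7 at 1.1.1]

pair(pair(pair(a, b), a), pair(pair(e, a), pair(a, e)))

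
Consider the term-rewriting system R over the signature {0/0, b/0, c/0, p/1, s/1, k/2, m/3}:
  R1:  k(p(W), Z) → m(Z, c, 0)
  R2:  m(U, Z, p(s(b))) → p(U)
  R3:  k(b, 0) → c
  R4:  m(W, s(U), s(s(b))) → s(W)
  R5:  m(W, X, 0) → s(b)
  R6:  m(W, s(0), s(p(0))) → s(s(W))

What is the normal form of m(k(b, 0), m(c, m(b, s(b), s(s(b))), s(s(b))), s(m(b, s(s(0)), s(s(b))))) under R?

1. m(k(b, 0), m(c, m(b, s(b), s(s(b))), s(s(b))), s(m(b, s(s(0)), s(s(b)))))  →  m(c, m(c, m(b, s(b), s(s(b))), s(s(b))), s(m(b, s(s(0)), s(s(b)))))   [R3 at 1]
2. m(c, m(c, m(b, s(b), s(s(b))), s(s(b))), s(m(b, s(s(0)), s(s(b)))))  →  m(c, m(c, s(b), s(s(b))), s(m(b, s(s(0)), s(s(b)))))   [R4 at 2.2]
3. m(c, m(c, s(b), s(s(b))), s(m(b, s(s(0)), s(s(b)))))  →  m(c, s(c), s(m(b, s(s(0)), s(s(b)))))   [R4 at 2]
4. m(c, s(c), s(m(b, s(s(0)), s(s(b)))))  →  m(c, s(c), s(s(b)))   [R4 at 3.1]
5. m(c, s(c), s(s(b)))  →  s(c)   [R4 at ε]

s(c)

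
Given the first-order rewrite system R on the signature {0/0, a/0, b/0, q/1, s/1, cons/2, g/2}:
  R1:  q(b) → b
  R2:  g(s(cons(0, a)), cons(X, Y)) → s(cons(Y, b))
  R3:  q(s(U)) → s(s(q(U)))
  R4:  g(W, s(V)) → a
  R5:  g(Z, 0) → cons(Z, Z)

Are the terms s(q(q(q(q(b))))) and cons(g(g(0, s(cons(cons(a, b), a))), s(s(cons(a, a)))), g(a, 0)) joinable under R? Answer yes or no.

no — NF(t₁) = s(b), NF(t₂) = cons(a, cons(a, a))

Reduce t₁ = s(q(q(q(q(b))))):
1. s(q(q(q(q(b)))))  →  s(q(q(q(b))))   [R1 at 1.1.1.1]
2. s(q(q(q(b))))  →  s(q(q(b)))   [R1 at 1.1.1]
3. s(q(q(b)))  →  s(q(b))   [R1 at 1.1]
4. s(q(b))  →  s(b)   [R1 at 1]

Reduce t₂ = cons(g(g(0, s(cons(cons(a, b), a))), s(s(cons(a, a)))), g(a, 0)):
1. cons(g(g(0, s(cons(cons(a, b), a))), s(s(cons(a, a)))), g(a, 0))  →  cons(a, g(a, 0))   [R4 at 1]
2. cons(a, g(a, 0))  →  cons(a, cons(a, a))   [R5 at 2]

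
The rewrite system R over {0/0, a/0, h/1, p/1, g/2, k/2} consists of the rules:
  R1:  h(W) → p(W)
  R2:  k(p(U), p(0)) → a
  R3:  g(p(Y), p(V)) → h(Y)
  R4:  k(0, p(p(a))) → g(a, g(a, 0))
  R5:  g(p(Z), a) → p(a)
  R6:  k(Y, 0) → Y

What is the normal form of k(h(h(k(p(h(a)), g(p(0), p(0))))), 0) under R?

p(p(a))

1. k(h(h(k(p(h(a)), g(p(0), p(0))))), 0)  →  h(h(k(p(h(a)), g(p(0), p(0)))))   [R6 at ε]
2. h(h(k(p(h(a)), g(p(0), p(0)))))  →  p(h(k(p(h(a)), g(p(0), p(0)))))   [R1 at ε]
3. p(h(k(p(h(a)), g(p(0), p(0)))))  →  p(p(k(p(h(a)), g(p(0), p(0)))))   [R1 at 1]
4. p(p(k(p(h(a)), g(p(0), p(0)))))  →  p(p(k(p(p(a)), g(p(0), p(0)))))   [R1 at 1.1.1.1]
5. p(p(k(p(p(a)), g(p(0), p(0)))))  →  p(p(k(p(p(a)), h(0))))   [R3 at 1.1.2]
6. p(p(k(p(p(a)), h(0))))  →  p(p(k(p(p(a)), p(0))))   [R1 at 1.1.2]
7. p(p(k(p(p(a)), p(0))))  →  p(p(a))   [R2 at 1.1]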